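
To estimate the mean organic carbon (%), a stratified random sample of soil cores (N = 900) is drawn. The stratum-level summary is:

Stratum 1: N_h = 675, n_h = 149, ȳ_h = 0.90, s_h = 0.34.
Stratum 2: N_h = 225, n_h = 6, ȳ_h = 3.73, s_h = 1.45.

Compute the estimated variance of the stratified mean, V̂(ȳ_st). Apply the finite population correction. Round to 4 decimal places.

V̂(ȳ_st) ≈ 0.0217

V̂(ȳ_st) = Σ W_h² (1 − n_h/N_h) s_h²/n_h, with W_h = N_h/N and N = 900:
  stratum 1: (675/900)²·(1 − 149/675)·0.34²/149 = 0.000340076
  stratum 2: (225/900)²·(1 − 6/225)·1.45²/6 = 0.021317
V̂(ȳ_st) = 0.0216571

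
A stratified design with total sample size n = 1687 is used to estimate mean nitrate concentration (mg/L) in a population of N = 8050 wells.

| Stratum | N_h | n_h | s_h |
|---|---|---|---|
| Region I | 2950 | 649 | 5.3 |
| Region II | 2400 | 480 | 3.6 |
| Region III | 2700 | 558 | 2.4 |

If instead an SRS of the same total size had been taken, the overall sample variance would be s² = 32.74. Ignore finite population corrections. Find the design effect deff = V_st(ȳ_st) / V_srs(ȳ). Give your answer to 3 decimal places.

V̂(ȳ_st) = Σ W_h² s_h²/n_h, with W_h = N_h/N and N = 8050:
  stratum Region I: (2950/8050)²·5.3²/649 = 0.00581245
  stratum Region II: (2400/8050)²·3.6²/480 = 0.00239991
  stratum Region III: (2700/8050)²·2.4²/558 = 0.00116125
V_st = 0.0093736
V_srs = s²/n = 32.74/1687 = 0.0194072
deff = V_st / V_srs = 0.0093736/0.0194072 = 0.4830

deff ≈ 0.483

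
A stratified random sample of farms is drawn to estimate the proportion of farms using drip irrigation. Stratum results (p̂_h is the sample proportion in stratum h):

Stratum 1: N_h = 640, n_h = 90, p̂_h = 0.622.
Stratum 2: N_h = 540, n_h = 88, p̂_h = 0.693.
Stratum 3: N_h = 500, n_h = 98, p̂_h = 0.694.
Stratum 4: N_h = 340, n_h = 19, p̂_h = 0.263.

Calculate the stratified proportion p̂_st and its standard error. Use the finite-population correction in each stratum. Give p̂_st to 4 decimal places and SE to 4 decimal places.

N = 2020; stratum weights W_h = N_h/N.
p̂_st = Σ W_h p̂_h = (640·0.622 + 540·0.693 + 500·0.694 + 340·0.263)/2020 = 0.59838
V̂(p̂_st) = Σ W_h² (1 − n_h/N_h) p̂_h(1−p̂_h)/(n_h−1):
  stratum 1: (640/2020)²·(1 − 90/640)·0.622·0.378/89 = 0.000227894
  stratum 2: (540/2020)²·(1 − 88/540)·0.693·0.307/87 = 0.000146279
  stratum 3: (500/2020)²·(1 − 98/500)·0.694·0.306/97 = 0.000107846
  stratum 4: (340/2020)²·(1 − 19/340)·0.263·0.737/18 = 0.000288026
V̂(p̂_st) = 0.000770044; SE = √V̂ = 0.0277497

p̂_st ≈ 0.5984, SE ≈ 0.0277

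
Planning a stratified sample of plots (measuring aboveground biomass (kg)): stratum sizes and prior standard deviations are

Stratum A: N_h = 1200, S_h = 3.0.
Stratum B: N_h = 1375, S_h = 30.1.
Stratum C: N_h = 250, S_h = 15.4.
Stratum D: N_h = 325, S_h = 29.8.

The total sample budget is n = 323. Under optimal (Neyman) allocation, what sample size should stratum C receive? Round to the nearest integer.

21

Neyman allocation: n_h = n · N_h S_h / Σ N_i S_i, with n = 323.
  stratum A: N_h·S_h = 1200·3.0 = 3600.00
  stratum B: N_h·S_h = 1375·30.1 = 41387.50
  stratum C: N_h·S_h = 250·15.4 = 3850.00
  stratum D: N_h·S_h = 325·29.8 = 9685.00
Σ N_h S_h = 58522.50
n for stratum C = 323·3850.00/58522.50 = 21.249 → 21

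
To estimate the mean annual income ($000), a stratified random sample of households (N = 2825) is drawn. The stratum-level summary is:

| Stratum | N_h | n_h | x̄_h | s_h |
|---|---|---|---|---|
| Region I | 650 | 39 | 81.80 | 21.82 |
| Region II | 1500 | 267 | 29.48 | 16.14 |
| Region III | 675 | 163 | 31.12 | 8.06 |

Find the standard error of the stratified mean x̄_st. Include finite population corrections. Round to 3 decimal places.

V̂(x̄_st) = Σ W_h² (1 − n_h/N_h) s_h²/n_h, with W_h = N_h/N and N = 2825:
  stratum Region I: (650/2825)²·(1 − 39/650)·21.82²/39 = 0.607523
  stratum Region II: (1500/2825)²·(1 − 267/1500)·16.14²/267 = 0.226107
  stratum Region III: (675/2825)²·(1 − 163/675)·8.06²/163 = 0.0172591
V̂(x̄_st) = 0.850888
SE(x̄_st) = √0.850888 = 0.922436

SE(x̄_st) ≈ 0.922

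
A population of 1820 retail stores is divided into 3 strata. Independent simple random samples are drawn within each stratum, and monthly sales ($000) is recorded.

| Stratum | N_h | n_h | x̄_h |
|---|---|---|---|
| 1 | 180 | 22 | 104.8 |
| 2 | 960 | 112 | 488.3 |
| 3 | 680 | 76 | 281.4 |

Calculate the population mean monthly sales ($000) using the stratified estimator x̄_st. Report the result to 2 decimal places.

x̄_st ≈ 373.07

N = Σ N_h = 1820. Stratum weights W_h = N_h/N.
x̄_st = (180·104.8 + 960·488.3 + 680·281.4) / 1820 = 373.0681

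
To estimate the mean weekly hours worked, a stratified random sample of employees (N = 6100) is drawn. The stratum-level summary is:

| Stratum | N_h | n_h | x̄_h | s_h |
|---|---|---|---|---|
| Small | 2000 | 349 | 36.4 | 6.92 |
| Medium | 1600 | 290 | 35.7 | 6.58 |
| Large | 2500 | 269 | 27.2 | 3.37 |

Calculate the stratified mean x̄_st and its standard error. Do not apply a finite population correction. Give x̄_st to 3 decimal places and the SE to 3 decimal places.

x̄_st = Σ W_h x̄_h = (2000·36.4 + 1600·35.7 + 2500·27.2)/6100 = 32.44590
V̂(x̄_st) = Σ W_h² s_h²/n_h, with W_h = N_h/N and N = 6100:
  stratum Small: (2000/6100)²·6.92²/349 = 0.0147498
  stratum Medium: (1600/6100)²·6.58²/290 = 0.0102715
  stratum Large: (2500/6100)²·3.37²/269 = 0.00709133
V̂(x̄_st) = 0.0321127
SE(x̄_st) = √0.0321127 = 0.1792

x̄_st ≈ 32.446, SE ≈ 0.179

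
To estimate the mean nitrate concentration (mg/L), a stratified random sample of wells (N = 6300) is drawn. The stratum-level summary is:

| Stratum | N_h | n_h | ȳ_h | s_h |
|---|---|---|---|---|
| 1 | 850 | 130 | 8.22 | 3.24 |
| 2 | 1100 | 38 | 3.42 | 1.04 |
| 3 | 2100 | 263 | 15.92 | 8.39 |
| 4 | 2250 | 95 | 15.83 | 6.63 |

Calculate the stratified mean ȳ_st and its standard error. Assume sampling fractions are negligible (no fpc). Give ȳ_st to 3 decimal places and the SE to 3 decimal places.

ȳ_st = Σ W_h ȳ_h = (850·8.22 + 1100·3.42 + 2100·15.92 + 2250·15.83)/6300 = 12.66643
V̂(ȳ_st) = Σ W_h² s_h²/n_h, with W_h = N_h/N and N = 6300:
  stratum 1: (850/6300)²·3.24²/130 = 0.00146995
  stratum 2: (1100/6300)²·1.04²/38 = 0.000867735
  stratum 3: (2100/6300)²·8.39²/263 = 0.029739
  stratum 4: (2250/6300)²·6.63²/95 = 0.0590184
V̂(ȳ_st) = 0.091095
SE(ȳ_st) = √0.091095 = 0.30182

ȳ_st ≈ 12.666, SE ≈ 0.302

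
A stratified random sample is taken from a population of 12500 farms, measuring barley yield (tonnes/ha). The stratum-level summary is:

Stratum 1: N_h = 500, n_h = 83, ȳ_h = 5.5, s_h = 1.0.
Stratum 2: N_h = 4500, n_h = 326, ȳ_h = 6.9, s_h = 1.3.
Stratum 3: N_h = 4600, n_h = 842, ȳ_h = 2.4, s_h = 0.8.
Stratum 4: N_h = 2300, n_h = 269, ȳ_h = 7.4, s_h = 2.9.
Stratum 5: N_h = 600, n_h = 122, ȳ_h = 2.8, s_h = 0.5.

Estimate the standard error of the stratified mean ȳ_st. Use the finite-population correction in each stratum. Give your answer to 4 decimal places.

SE(ȳ_st) ≈ 0.0408

V̂(ȳ_st) = Σ W_h² (1 − n_h/N_h) s_h²/n_h, with W_h = N_h/N and N = 12500:
  stratum 1: (500/12500)²·(1 − 83/500)·1.0²/83 = 1.60771e-05
  stratum 2: (4500/12500)²·(1 − 326/4500)·1.3²/326 = 0.000623181
  stratum 3: (4600/12500)²·(1 − 842/4600)·0.8²/842 = 8.40935e-05
  stratum 4: (2300/12500)²·(1 − 269/2300)·2.9²/269 = 0.000934677
  stratum 5: (600/12500)²·(1 − 122/600)·0.5²/122 = 3.76131e-06
V̂(ȳ_st) = 0.00166179
SE(ȳ_st) = √0.00166179 = 0.0407651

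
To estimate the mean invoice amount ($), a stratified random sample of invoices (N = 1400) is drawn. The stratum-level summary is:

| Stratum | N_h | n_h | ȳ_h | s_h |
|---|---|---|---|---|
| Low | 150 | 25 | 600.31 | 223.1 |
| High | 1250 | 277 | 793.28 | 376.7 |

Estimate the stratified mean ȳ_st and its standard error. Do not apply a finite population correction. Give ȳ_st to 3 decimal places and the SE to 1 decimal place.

ȳ_st = Σ W_h ȳ_h = (150·600.31 + 1250·793.28)/1400 = 772.60464
V̂(ȳ_st) = Σ W_h² s_h²/n_h, with W_h = N_h/N and N = 1400:
  stratum Low: (150/1400)²·223.1²/25 = 22.8552
  stratum High: (1250/1400)²·376.7²/277 = 408.39
V̂(ȳ_st) = 431.246
SE(ȳ_st) = √431.246 = 20.7665

ȳ_st ≈ 772.605, SE ≈ 20.8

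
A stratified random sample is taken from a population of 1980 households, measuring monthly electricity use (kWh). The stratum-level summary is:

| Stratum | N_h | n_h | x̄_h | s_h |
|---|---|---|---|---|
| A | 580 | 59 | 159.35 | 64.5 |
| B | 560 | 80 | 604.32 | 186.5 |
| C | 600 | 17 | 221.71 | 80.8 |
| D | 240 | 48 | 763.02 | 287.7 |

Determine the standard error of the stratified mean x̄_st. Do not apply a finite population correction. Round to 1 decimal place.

V̂(x̄_st) = Σ W_h² s_h²/n_h, with W_h = N_h/N and N = 1980:
  stratum A: (580/1980)²·64.5²/59 = 6.05052
  stratum B: (560/1980)²·186.5²/80 = 34.7787
  stratum C: (600/1980)²·80.8²/17 = 35.2652
  stratum D: (240/1980)²·287.7²/48 = 25.3356
V̂(x̄_st) = 101.43
SE(x̄_st) = √101.43 = 10.0712

SE(x̄_st) ≈ 10.1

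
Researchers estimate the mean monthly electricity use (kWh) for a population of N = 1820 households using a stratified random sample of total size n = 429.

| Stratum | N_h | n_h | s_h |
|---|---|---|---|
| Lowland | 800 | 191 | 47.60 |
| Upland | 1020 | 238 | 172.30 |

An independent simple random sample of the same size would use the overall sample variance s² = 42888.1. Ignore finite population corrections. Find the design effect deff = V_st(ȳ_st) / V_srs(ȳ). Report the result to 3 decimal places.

V̂(ȳ_st) = Σ W_h² s_h²/n_h, with W_h = N_h/N and N = 1820:
  stratum Lowland: (800/1820)²·47.60²/191 = 2.29202
  stratum Upland: (1020/1820)²·172.30²/238 = 39.1788
V_st = 41.4708
V_srs = s²/n = 42888.1/429 = 99.9723
deff = V_st / V_srs = 41.4708/99.9723 = 0.4148

deff ≈ 0.415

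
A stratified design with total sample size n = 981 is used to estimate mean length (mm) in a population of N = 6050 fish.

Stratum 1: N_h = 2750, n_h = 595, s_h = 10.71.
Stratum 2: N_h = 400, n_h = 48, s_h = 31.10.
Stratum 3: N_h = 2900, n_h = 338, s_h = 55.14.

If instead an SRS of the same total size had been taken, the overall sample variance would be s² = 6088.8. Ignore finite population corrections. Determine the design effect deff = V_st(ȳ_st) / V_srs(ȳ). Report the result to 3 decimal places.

V̂(ȳ_st) = Σ W_h² s_h²/n_h, with W_h = N_h/N and N = 6050:
  stratum 1: (2750/6050)²·10.71²/595 = 0.0398306
  stratum 2: (400/6050)²·31.10²/48 = 0.0880823
  stratum 3: (2900/6050)²·55.14²/338 = 2.06682
V_st = 2.19473
V_srs = s²/n = 6088.8/981 = 6.20673
deff = V_st / V_srs = 2.19473/6.20673 = 0.3536

deff ≈ 0.354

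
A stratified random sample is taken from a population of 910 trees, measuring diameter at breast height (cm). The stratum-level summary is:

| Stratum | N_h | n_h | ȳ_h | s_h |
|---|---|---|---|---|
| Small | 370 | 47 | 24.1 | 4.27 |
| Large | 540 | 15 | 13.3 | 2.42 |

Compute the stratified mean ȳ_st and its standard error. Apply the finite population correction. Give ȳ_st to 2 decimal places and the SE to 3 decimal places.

ȳ_st = Σ W_h ȳ_h = (370·24.1 + 540·13.3)/910 = 17.69121
V̂(ȳ_st) = Σ W_h² (1 − n_h/N_h) s_h²/n_h, with W_h = N_h/N and N = 910:
  stratum Small: (370/910)²·(1 − 47/370)·4.27²/47 = 0.055986
  stratum Large: (540/910)²·(1 − 15/540)·2.42²/15 = 0.133663
V̂(ȳ_st) = 0.189649
SE(ȳ_st) = √0.189649 = 0.435487

ȳ_st ≈ 17.69, SE ≈ 0.435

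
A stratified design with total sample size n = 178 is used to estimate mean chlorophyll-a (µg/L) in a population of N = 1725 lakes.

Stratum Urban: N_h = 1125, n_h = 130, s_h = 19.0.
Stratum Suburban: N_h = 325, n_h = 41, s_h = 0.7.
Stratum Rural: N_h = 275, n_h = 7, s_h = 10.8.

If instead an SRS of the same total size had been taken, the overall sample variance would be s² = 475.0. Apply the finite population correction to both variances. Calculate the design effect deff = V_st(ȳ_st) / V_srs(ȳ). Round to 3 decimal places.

deff ≈ 0.609

V̂(ȳ_st) = Σ W_h² (1 − n_h/N_h) s_h²/n_h, with W_h = N_h/N and N = 1725:
  stratum Urban: (1125/1725)²·(1 − 130/1125)·19.0²/130 = 1.04463
  stratum Suburban: (325/1725)²·(1 − 41/325)·0.7²/41 = 0.000370711
  stratum Rural: (275/1725)²·(1 − 7/275)·10.8²/7 = 0.412704
V_st = 1.4577
V_srs = (1 − 178/1725)·475.0/178 = 2.39318
deff = V_st / V_srs = 1.4577/2.39318 = 0.6091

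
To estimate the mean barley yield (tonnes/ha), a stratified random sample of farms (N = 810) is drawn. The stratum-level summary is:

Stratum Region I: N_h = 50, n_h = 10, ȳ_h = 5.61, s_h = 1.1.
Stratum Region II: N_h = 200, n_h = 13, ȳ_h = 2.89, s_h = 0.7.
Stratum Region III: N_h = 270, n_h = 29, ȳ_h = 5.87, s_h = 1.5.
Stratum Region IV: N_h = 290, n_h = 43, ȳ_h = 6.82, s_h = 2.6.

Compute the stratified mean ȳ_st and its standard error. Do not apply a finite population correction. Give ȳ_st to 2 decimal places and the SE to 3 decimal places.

ȳ_st ≈ 5.46, SE ≈ 0.178

ȳ_st = Σ W_h ȳ_h = (50·5.61 + 200·2.89 + 270·5.87 + 290·6.82)/810 = 5.45827
V̂(ȳ_st) = Σ W_h² s_h²/n_h, with W_h = N_h/N and N = 810:
  stratum Region I: (50/810)²·1.1²/10 = 0.000461058
  stratum Region II: (200/810)²·0.7²/13 = 0.00229796
  stratum Region III: (270/810)²·1.5²/29 = 0.00862069
  stratum Region IV: (290/810)²·2.6²/43 = 0.0201514
V̂(ȳ_st) = 0.0315311
SE(ȳ_st) = √0.0315311 = 0.17757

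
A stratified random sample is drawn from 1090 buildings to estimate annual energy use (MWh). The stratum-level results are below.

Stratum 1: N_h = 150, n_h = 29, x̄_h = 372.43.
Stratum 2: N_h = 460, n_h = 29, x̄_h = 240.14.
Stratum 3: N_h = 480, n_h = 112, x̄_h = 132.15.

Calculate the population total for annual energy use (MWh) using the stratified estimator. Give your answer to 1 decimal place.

τ̂_st = Σ N_h x̄_h = 150·372.43 + 460·240.14 + 480·132.15 = 229760.9

τ̂_st ≈ 229760.9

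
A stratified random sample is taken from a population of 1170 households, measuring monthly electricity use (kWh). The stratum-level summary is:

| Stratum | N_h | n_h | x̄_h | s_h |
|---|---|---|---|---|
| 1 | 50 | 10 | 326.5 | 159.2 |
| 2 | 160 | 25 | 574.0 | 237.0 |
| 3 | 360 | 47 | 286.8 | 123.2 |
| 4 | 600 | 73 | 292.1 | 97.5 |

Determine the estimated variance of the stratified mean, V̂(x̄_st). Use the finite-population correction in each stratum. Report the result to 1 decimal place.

V̂(x̄_st) = Σ W_h² (1 − n_h/N_h) s_h²/n_h, with W_h = N_h/N and N = 1170:
  stratum 1: (50/1170)²·(1 − 10/50)·159.2²/10 = 3.70292
  stratum 2: (160/1170)²·(1 − 25/160)·237.0²/25 = 35.4518
  stratum 3: (360/1170)²·(1 − 47/360)·123.2²/47 = 26.5827
  stratum 4: (600/1170)²·(1 − 73/600)·97.5²/73 = 30.0799
V̂(x̄_st) = 95.8173

V̂(x̄_st) ≈ 95.8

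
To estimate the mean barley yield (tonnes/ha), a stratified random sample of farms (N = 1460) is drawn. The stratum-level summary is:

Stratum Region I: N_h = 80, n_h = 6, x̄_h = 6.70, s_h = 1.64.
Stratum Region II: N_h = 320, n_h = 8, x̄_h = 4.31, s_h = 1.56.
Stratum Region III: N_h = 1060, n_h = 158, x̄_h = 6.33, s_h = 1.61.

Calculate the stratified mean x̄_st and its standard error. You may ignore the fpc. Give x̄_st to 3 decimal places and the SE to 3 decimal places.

x̄_st = Σ W_h x̄_h = (80·6.70 + 320·4.31 + 1060·6.33)/1460 = 5.90753
V̂(x̄_st) = Σ W_h² s_h²/n_h, with W_h = N_h/N and N = 1460:
  stratum Region I: (80/1460)²·1.64²/6 = 0.00134589
  stratum Region II: (320/1460)²·1.56²/8 = 0.0146135
  stratum Region III: (1060/1460)²·1.61²/158 = 0.0086477
V̂(x̄_st) = 0.0246071
SE(x̄_st) = √0.0246071 = 0.156866

x̄_st ≈ 5.908, SE ≈ 0.157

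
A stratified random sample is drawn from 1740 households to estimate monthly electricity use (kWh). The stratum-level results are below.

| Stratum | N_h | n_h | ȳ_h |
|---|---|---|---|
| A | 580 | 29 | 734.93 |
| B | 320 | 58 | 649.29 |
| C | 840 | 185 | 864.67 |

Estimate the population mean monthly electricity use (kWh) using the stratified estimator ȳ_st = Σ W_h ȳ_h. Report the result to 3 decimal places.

ȳ_st ≈ 781.813

N = Σ N_h = 1740. Stratum weights W_h = N_h/N.
ȳ_st = (580·734.93 + 320·649.29 + 840·864.67) / 1740 = 781.81322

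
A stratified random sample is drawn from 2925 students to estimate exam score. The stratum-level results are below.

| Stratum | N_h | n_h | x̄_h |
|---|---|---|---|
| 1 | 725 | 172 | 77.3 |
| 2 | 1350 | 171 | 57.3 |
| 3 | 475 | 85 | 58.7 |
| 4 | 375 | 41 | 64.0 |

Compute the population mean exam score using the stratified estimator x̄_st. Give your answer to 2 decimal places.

N = Σ N_h = 2925. Stratum weights W_h = N_h/N.
x̄_st = (725·77.3 + 1350·57.3 + 475·58.7 + 375·64.0) / 2925 = 63.3436

x̄_st ≈ 63.34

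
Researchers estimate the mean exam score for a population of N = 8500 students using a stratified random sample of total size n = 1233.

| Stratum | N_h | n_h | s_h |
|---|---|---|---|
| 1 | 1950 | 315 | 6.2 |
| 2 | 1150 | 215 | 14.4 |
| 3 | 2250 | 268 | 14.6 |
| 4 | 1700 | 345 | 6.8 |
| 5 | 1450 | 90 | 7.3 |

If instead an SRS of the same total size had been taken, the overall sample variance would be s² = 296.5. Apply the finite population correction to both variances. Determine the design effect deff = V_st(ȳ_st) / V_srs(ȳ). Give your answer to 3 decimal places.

V̂(ȳ_st) = Σ W_h² (1 − n_h/N_h) s_h²/n_h, with W_h = N_h/N and N = 8500:
  stratum 1: (1950/8500)²·(1 − 315/1950)·6.2²/315 = 0.00538502
  stratum 2: (1150/8500)²·(1 − 215/1150)·14.4²/215 = 0.0143535
  stratum 3: (2250/8500)²·(1 − 268/2250)·14.6²/268 = 0.049093
  stratum 4: (1700/8500)²·(1 − 345/1700)·6.8²/345 = 0.00427316
  stratum 5: (1450/8500)²·(1 − 90/1450)·7.3²/90 = 0.0161612
V_st = 0.0892658
V_srs = (1 − 1233/8500)·296.5/1233 = 0.205588
deff = V_st / V_srs = 0.0892658/0.205588 = 0.4342

deff ≈ 0.434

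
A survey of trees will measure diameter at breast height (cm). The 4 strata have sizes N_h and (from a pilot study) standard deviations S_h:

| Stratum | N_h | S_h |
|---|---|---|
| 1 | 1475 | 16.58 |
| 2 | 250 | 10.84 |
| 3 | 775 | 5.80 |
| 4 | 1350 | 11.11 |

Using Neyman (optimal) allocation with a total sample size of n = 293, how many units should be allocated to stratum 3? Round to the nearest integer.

28

Neyman allocation: n_h = n · N_h S_h / Σ N_i S_i, with n = 293.
  stratum 1: N_h·S_h = 1475·16.58 = 24455.50
  stratum 2: N_h·S_h = 250·10.84 = 2710.00
  stratum 3: N_h·S_h = 775·5.80 = 4495.00
  stratum 4: N_h·S_h = 1350·11.11 = 14998.50
Σ N_h S_h = 46659.00
n for stratum 3 = 293·4495.00/46659.00 = 28.227 → 28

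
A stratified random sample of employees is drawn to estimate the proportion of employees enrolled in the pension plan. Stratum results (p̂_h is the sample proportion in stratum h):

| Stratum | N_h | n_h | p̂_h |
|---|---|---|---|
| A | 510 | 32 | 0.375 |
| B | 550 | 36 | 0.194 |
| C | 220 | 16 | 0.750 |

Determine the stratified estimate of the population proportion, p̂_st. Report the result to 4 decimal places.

N = 1280; stratum weights W_h = N_h/N.
p̂_st = Σ W_h p̂_h = (510·0.375 + 550·0.194 + 220·0.750)/1280 = 0.36168

p̂_st ≈ 0.3617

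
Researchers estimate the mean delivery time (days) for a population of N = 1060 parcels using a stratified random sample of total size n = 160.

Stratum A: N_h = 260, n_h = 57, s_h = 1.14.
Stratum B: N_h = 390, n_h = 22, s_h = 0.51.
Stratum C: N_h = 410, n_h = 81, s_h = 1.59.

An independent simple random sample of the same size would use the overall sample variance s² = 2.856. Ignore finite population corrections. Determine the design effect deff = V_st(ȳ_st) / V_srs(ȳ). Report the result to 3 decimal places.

deff ≈ 0.428

V̂(ȳ_st) = Σ W_h² s_h²/n_h, with W_h = N_h/N and N = 1060:
  stratum A: (260/1060)²·1.14²/57 = 0.00137173
  stratum B: (390/1060)²·0.51²/22 = 0.00160042
  stratum C: (410/1060)²·1.59²/81 = 0.00466944
V_st = 0.0076416
V_srs = s²/n = 2.856/160 = 0.01785
deff = V_st / V_srs = 0.0076416/0.01785 = 0.4281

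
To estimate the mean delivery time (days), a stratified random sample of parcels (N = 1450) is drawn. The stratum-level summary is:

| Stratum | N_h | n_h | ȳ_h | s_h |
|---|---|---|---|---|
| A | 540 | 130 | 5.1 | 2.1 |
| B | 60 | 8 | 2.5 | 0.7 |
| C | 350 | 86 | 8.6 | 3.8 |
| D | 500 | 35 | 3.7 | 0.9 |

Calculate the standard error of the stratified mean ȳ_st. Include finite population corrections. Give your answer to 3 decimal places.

SE(ȳ_st) ≈ 0.117

V̂(ȳ_st) = Σ W_h² (1 − n_h/N_h) s_h²/n_h, with W_h = N_h/N and N = 1450:
  stratum A: (540/1450)²·(1 − 130/540)·2.1²/130 = 0.00357221
  stratum B: (60/1450)²·(1 − 8/60)·0.7²/8 = 9.08918e-05
  stratum C: (350/1450)²·(1 − 86/350)·3.8²/86 = 0.00737912
  stratum D: (500/1450)²·(1 − 35/500)·0.9²/35 = 0.0025592
V̂(ȳ_st) = 0.0136014
SE(ȳ_st) = √0.0136014 = 0.116625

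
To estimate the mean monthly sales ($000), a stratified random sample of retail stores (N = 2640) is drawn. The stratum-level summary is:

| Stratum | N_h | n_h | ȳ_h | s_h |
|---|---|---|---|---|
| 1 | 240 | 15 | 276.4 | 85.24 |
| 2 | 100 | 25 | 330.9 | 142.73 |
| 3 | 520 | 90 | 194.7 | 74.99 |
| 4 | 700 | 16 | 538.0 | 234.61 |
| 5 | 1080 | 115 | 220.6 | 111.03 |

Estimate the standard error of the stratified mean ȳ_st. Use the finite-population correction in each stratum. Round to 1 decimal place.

V̂(ȳ_st) = Σ W_h² (1 − n_h/N_h) s_h²/n_h, with W_h = N_h/N and N = 2640:
  stratum 1: (240/2640)²·(1 − 15/240)·85.24²/15 = 3.75303
  stratum 2: (100/2640)²·(1 − 25/100)·142.73²/25 = 0.876888
  stratum 3: (520/2640)²·(1 − 90/520)·74.99²/90 = 2.0046
  stratum 4: (700/2640)²·(1 − 16/700)·234.61²/16 = 236.33
  stratum 5: (1080/2640)²·(1 − 115/1080)·111.03²/115 = 16.0297
V̂(ȳ_st) = 258.995
SE(ȳ_st) = √258.995 = 16.0933

SE(ȳ_st) ≈ 16.1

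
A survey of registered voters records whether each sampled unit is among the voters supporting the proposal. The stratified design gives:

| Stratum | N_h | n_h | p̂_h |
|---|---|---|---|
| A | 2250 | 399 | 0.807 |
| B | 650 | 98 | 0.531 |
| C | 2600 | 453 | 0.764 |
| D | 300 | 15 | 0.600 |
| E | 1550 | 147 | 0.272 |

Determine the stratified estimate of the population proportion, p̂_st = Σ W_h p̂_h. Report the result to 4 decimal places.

N = 7350; stratum weights W_h = N_h/N.
p̂_st = Σ W_h p̂_h = (2250·0.807 + 650·0.531 + 2600·0.764 + 300·0.600 + 1550·0.272)/7350 = 0.64611

p̂_st ≈ 0.6461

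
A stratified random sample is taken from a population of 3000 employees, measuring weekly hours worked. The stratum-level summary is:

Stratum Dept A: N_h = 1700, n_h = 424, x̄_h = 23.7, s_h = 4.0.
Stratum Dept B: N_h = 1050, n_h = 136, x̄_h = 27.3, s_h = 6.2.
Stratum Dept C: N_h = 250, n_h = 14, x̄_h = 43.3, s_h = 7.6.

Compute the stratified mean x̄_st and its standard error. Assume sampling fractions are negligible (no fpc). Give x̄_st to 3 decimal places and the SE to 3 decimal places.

x̄_st = Σ W_h x̄_h = (1700·23.7 + 1050·27.3 + 250·43.3)/3000 = 26.59333
V̂(x̄_st) = Σ W_h² s_h²/n_h, with W_h = N_h/N and N = 3000:
  stratum Dept A: (1700/3000)²·4.0²/424 = 0.0121174
  stratum Dept B: (1050/3000)²·6.2²/136 = 0.0346243
  stratum Dept C: (250/3000)²·7.6²/14 = 0.0286508
V̂(x̄_st) = 0.0753925
SE(x̄_st) = √0.0753925 = 0.274577

x̄_st ≈ 26.593, SE ≈ 0.275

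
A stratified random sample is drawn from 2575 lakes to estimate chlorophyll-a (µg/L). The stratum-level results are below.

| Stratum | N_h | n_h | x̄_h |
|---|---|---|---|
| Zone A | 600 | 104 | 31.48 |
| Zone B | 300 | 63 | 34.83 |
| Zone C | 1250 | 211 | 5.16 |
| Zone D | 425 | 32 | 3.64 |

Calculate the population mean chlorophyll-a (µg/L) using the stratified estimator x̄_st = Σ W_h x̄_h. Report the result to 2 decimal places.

x̄_st ≈ 14.50

N = Σ N_h = 2575. Stratum weights W_h = N_h/N.
x̄_st = (600·31.48 + 300·34.83 + 1250·5.16 + 425·3.64) / 2575 = 14.4986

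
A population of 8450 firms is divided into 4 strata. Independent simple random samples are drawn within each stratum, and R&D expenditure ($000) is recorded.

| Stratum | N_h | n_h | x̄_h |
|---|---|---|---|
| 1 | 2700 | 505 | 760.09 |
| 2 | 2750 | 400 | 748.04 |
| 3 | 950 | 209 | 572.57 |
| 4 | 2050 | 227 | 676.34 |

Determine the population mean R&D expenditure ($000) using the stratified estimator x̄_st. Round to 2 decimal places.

x̄_st ≈ 714.77

N = Σ N_h = 8450. Stratum weights W_h = N_h/N.
x̄_st = (2700·760.09 + 2750·748.04 + 950·572.57 + 2050·676.34) / 8450 = 714.7682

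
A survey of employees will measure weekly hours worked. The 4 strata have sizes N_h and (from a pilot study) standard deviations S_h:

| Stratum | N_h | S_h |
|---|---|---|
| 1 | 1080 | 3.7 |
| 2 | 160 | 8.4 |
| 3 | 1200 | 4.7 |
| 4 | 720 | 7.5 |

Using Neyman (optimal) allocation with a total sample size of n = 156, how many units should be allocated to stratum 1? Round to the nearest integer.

38

Neyman allocation: n_h = n · N_h S_h / Σ N_i S_i, with n = 156.
  stratum 1: N_h·S_h = 1080·3.7 = 3996.00
  stratum 2: N_h·S_h = 160·8.4 = 1344.00
  stratum 3: N_h·S_h = 1200·4.7 = 5640.00
  stratum 4: N_h·S_h = 720·7.5 = 5400.00
Σ N_h S_h = 16380.00
n for stratum 1 = 156·3996.00/16380.00 = 38.057 → 38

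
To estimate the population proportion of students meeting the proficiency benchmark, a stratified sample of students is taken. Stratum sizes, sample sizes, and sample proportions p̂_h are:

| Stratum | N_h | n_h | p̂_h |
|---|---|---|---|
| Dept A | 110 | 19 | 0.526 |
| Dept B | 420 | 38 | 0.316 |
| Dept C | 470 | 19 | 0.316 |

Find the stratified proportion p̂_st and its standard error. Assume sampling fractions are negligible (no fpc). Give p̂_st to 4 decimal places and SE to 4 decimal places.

N = 1000; stratum weights W_h = N_h/N.
p̂_st = Σ W_h p̂_h = (110·0.526 + 420·0.316 + 470·0.316)/1000 = 0.33910
V̂(p̂_st) = Σ W_h² p̂_h(1−p̂_h)/(n_h−1):
  stratum Dept A: (110/1000)²·0.526·0.474/18 = 0.000167601
  stratum Dept B: (420/1000)²·0.316·0.684/37 = 0.00103048
  stratum Dept C: (470/1000)²·0.316·0.684/18 = 0.00265257
V̂(p̂_st) = 0.00385065; SE = √V̂ = 0.0620536

p̂_st ≈ 0.3391, SE ≈ 0.0621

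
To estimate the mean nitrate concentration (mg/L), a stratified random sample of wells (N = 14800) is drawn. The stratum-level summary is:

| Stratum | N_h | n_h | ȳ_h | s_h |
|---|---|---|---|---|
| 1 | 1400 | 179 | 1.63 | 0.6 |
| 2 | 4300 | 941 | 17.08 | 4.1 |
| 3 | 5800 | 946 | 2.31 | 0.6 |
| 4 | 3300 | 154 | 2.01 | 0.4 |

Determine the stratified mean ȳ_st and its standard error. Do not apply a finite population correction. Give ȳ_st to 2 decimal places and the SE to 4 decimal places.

ȳ_st ≈ 6.47, SE ≈ 0.0404

ȳ_st = Σ W_h ȳ_h = (1400·1.63 + 4300·17.08 + 5800·2.31 + 3300·2.01)/14800 = 6.47007
V̂(ȳ_st) = Σ W_h² s_h²/n_h, with W_h = N_h/N and N = 14800:
  stratum 1: (1400/14800)²·0.6²/179 = 1.79963e-05
  stratum 2: (4300/14800)²·4.1²/941 = 0.00150797
  stratum 3: (5800/14800)²·0.6²/946 = 5.84445e-05
  stratum 4: (3300/14800)²·0.4²/154 = 5.1654e-05
V̂(ȳ_st) = 0.00163606
SE(ȳ_st) = √0.00163606 = 0.0404482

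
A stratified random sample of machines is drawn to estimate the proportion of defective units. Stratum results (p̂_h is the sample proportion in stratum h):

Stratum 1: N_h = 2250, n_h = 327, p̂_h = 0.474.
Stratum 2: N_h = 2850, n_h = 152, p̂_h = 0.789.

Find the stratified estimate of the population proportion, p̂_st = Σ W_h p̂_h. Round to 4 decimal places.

p̂_st ≈ 0.6500

N = 5100; stratum weights W_h = N_h/N.
p̂_st = Σ W_h p̂_h = (2250·0.474 + 2850·0.789)/5100 = 0.65003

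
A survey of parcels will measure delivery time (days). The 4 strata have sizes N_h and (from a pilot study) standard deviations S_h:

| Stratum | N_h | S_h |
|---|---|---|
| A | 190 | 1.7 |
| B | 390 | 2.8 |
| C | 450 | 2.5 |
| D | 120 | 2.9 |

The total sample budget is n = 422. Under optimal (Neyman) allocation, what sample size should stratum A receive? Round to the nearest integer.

Neyman allocation: n_h = n · N_h S_h / Σ N_i S_i, with n = 422.
  stratum A: N_h·S_h = 190·1.7 = 323.00
  stratum B: N_h·S_h = 390·2.8 = 1092.00
  stratum C: N_h·S_h = 450·2.5 = 1125.00
  stratum D: N_h·S_h = 120·2.9 = 348.00
Σ N_h S_h = 2888.00
n for stratum A = 422·323.00/2888.00 = 47.197 → 47

47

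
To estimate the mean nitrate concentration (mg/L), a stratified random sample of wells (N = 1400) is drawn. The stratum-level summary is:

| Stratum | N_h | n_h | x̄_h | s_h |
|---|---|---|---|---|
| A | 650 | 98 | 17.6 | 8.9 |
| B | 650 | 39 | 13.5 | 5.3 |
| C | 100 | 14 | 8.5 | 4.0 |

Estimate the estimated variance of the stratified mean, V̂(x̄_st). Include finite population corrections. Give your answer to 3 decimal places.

V̂(x̄_st) ≈ 0.299

V̂(x̄_st) = Σ W_h² (1 − n_h/N_h) s_h²/n_h, with W_h = N_h/N and N = 1400:
  stratum A: (650/1400)²·(1 − 98/650)·8.9²/98 = 0.147962
  stratum B: (650/1400)²·(1 − 39/650)·5.3²/39 = 0.145944
  stratum C: (100/1400)²·(1 − 14/100)·4.0²/14 = 0.00501458
V̂(x̄_st) = 0.29892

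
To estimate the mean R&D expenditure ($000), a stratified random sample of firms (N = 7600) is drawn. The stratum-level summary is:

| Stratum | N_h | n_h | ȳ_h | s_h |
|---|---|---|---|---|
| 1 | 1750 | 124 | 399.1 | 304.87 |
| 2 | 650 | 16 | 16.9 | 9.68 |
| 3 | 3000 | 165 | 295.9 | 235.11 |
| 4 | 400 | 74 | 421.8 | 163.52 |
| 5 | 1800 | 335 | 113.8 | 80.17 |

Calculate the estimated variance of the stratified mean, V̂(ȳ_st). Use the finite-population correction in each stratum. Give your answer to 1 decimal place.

V̂(ȳ_st) = Σ W_h² (1 − n_h/N_h) s_h²/n_h, with W_h = N_h/N and N = 7600:
  stratum 1: (1750/7600)²·(1 − 124/1750)·304.87²/124 = 36.9266
  stratum 2: (650/7600)²·(1 − 16/650)·9.68²/16 = 0.0417836
  stratum 3: (3000/7600)²·(1 − 165/3000)·235.11²/165 = 49.3293
  stratum 4: (400/7600)²·(1 − 74/400)·163.52²/74 = 0.815756
  stratum 5: (1800/7600)²·(1 − 335/1800)·80.17²/335 = 0.875915
V̂(ȳ_st) = 87.9894

V̂(ȳ_st) ≈ 88.0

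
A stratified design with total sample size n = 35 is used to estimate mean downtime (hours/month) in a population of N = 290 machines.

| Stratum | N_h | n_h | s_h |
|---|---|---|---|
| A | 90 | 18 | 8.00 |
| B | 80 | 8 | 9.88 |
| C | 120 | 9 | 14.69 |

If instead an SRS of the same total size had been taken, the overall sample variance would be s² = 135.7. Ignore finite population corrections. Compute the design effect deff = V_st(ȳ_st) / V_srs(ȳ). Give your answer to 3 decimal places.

deff ≈ 1.387

V̂(ȳ_st) = Σ W_h² s_h²/n_h, with W_h = N_h/N and N = 290:
  stratum A: (90/290)²·8.00²/18 = 0.342449
  stratum B: (80/290)²·9.88²/8 = 0.928556
  stratum C: (120/290)²·14.69²/9 = 4.10551
V_st = 5.37652
V_srs = s²/n = 135.7/35 = 3.87714
deff = V_st / V_srs = 5.37652/3.87714 = 1.3867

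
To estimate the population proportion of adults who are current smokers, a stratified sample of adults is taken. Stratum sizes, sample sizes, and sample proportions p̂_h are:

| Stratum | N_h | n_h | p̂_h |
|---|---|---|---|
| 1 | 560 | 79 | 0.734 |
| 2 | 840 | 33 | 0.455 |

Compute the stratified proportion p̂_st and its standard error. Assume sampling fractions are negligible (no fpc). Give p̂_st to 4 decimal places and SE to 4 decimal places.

p̂_st ≈ 0.5666, SE ≈ 0.0565

N = 1400; stratum weights W_h = N_h/N.
p̂_st = Σ W_h p̂_h = (560·0.734 + 840·0.455)/1400 = 0.56660
V̂(p̂_st) = Σ W_h² p̂_h(1−p̂_h)/(n_h−1):
  stratum 1: (560/1400)²·0.734·0.266/78 = 0.000400501
  stratum 2: (840/1400)²·0.455·0.545/32 = 0.00278972
V̂(p̂_st) = 0.00319022; SE = √V̂ = 0.056482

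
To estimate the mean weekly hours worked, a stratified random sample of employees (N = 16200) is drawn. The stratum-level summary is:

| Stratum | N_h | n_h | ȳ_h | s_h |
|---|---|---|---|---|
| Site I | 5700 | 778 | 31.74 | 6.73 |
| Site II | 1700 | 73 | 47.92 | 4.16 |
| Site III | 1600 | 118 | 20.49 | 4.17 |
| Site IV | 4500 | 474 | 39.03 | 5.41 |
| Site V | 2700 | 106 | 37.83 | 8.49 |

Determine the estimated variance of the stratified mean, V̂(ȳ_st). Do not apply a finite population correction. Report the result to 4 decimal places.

V̂(ȳ_st) ≈ 0.0349

V̂(ȳ_st) = Σ W_h² s_h²/n_h, with W_h = N_h/N and N = 16200:
  stratum Site I: (5700/16200)²·6.73²/778 = 0.00720726
  stratum Site II: (1700/16200)²·4.16²/73 = 0.00261055
  stratum Site III: (1600/16200)²·4.17²/118 = 0.00143747
  stratum Site IV: (4500/16200)²·5.41²/474 = 0.00476443
  stratum Site V: (2700/16200)²·8.49²/106 = 0.0188889
V̂(ȳ_st) = 0.0349086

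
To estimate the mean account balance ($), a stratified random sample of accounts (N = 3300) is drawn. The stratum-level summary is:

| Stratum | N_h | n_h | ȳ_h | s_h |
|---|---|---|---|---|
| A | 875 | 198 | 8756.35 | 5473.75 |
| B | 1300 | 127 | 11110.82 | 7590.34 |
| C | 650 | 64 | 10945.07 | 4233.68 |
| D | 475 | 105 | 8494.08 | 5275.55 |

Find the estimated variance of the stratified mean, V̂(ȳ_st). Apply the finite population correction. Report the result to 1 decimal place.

V̂(ȳ_st) ≈ 85828.1

V̂(ȳ_st) = Σ W_h² (1 − n_h/N_h) s_h²/n_h, with W_h = N_h/N and N = 3300:
  stratum A: (875/3300)²·(1 − 198/875)·5473.75²/198 = 8231.4
  stratum B: (1300/3300)²·(1 − 127/1300)·7590.34²/127 = 63523.2
  stratum C: (650/3300)²·(1 − 64/650)·4233.68²/64 = 9795.78
  stratum D: (475/3300)²·(1 − 105/475)·5275.55²/105 = 4277.73
V̂(ȳ_st) = 85828.1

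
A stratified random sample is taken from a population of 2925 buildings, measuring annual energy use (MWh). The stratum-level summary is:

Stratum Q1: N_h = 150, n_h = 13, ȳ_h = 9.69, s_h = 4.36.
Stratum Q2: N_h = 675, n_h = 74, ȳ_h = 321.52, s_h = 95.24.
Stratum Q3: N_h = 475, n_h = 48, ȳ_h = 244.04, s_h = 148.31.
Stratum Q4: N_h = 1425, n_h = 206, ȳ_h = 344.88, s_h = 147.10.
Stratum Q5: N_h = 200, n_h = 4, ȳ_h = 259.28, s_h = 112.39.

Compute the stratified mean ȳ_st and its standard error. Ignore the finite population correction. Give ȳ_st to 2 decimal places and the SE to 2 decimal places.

ȳ_st = Σ W_h ȳ_h = (150·9.69 + 675·321.52 + 475·244.04 + 1425·344.88 + 200·259.28)/2925 = 300.07128
V̂(ȳ_st) = Σ W_h² s_h²/n_h, with W_h = N_h/N and N = 2925:
  stratum Q1: (150/2925)²·4.36²/13 = 0.00384557
  stratum Q2: (675/2925)²·95.24²/74 = 6.52774
  stratum Q3: (475/2925)²·148.31²/48 = 12.0847
  stratum Q4: (1425/2925)²·147.10²/206 = 24.9308
  stratum Q5: (200/2925)²·112.39²/4 = 14.764
V̂(ȳ_st) = 58.311
SE(ȳ_st) = √58.311 = 7.63617

ȳ_st ≈ 300.07, SE ≈ 7.64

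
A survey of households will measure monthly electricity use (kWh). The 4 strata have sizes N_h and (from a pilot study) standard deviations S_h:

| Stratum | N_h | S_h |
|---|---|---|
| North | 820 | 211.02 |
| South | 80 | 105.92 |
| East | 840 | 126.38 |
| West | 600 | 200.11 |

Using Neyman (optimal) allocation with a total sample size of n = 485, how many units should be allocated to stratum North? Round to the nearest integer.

206

Neyman allocation: n_h = n · N_h S_h / Σ N_i S_i, with n = 485.
  stratum North: N_h·S_h = 820·211.02 = 173036.40
  stratum South: N_h·S_h = 80·105.92 = 8473.60
  stratum East: N_h·S_h = 840·126.38 = 106159.20
  stratum West: N_h·S_h = 600·200.11 = 120066.00
Σ N_h S_h = 407735.20
n for stratum North = 485·173036.40/407735.20 = 205.826 → 206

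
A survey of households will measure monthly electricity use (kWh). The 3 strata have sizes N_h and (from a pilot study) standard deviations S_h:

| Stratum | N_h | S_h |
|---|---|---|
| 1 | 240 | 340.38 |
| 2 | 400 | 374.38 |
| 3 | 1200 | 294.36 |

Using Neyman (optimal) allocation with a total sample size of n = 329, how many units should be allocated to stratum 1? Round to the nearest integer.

Neyman allocation: n_h = n · N_h S_h / Σ N_i S_i, with n = 329.
  stratum 1: N_h·S_h = 240·340.38 = 81691.20
  stratum 2: N_h·S_h = 400·374.38 = 149752.00
  stratum 3: N_h·S_h = 1200·294.36 = 353232.00
Σ N_h S_h = 584675.20
n for stratum 1 = 329·81691.20/584675.20 = 45.968 → 46

46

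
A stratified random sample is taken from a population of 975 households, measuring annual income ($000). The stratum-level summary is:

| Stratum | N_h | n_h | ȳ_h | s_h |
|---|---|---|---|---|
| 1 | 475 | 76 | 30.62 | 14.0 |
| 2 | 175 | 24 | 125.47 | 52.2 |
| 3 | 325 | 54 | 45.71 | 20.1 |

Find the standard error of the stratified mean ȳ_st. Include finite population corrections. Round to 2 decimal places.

V̂(ȳ_st) = Σ W_h² (1 − n_h/N_h) s_h²/n_h, with W_h = N_h/N and N = 975:
  stratum 1: (475/975)²·(1 − 76/475)·14.0²/76 = 0.514162
  stratum 2: (175/975)²·(1 − 24/175)·52.2²/24 = 3.15599
  stratum 3: (325/975)²·(1 − 54/325)·20.1²/54 = 0.693173
V̂(ȳ_st) = 4.36332
SE(ȳ_st) = √4.36332 = 2.08886

SE(ȳ_st) ≈ 2.09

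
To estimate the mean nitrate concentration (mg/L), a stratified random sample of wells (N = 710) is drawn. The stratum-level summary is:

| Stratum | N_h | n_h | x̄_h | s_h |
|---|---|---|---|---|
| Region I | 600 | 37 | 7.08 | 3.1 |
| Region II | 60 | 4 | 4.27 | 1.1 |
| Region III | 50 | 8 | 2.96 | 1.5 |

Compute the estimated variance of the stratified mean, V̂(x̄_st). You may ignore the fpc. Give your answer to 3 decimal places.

V̂(x̄_st) = Σ W_h² s_h²/n_h, with W_h = N_h/N and N = 710:
  stratum Region I: (600/710)²·3.1²/37 = 0.185484
  stratum Region II: (60/710)²·1.1²/4 = 0.00216029
  stratum Region III: (50/710)²·1.5²/8 = 0.00139481
V̂(x̄_st) = 0.18904

V̂(x̄_st) ≈ 0.189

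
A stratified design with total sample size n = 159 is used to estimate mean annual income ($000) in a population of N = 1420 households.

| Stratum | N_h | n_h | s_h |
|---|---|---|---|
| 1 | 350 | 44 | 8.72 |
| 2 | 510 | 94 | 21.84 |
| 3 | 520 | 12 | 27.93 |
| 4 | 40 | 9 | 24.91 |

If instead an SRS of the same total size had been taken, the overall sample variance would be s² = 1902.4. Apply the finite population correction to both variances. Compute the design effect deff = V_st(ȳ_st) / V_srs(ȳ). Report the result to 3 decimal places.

deff ≈ 0.864

V̂(ȳ_st) = Σ W_h² (1 − n_h/N_h) s_h²/n_h, with W_h = N_h/N and N = 1420:
  stratum 1: (350/1420)²·(1 − 44/350)·8.72²/44 = 0.0917895
  stratum 2: (510/1420)²·(1 − 94/510)·21.84²/94 = 0.533905
  stratum 3: (520/1420)²·(1 − 12/520)·27.93²/12 = 8.5163
  stratum 4: (40/1420)²·(1 − 9/40)·24.91²/9 = 0.0423984
V_st = 9.18439
V_srs = (1 − 159/1420)·1902.4/159 = 10.6251
deff = V_st / V_srs = 9.18439/10.6251 = 0.8644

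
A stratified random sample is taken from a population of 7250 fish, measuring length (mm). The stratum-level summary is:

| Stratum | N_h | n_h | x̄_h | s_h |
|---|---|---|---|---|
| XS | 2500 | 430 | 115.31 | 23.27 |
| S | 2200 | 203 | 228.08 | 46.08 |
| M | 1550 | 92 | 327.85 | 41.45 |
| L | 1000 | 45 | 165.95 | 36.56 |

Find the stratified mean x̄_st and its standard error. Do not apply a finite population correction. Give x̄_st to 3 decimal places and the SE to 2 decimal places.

x̄_st ≈ 201.954, SE ≈ 1.59

x̄_st = Σ W_h x̄_h = (2500·115.31 + 2200·228.08 + 1550·327.85 + 1000·165.95)/7250 = 201.95428
V̂(x̄_st) = Σ W_h² s_h²/n_h, with W_h = N_h/N and N = 7250:
  stratum XS: (2500/7250)²·23.27²/430 = 0.149737
  stratum S: (2200/7250)²·46.08²/203 = 0.96316
  stratum M: (1550/7250)²·41.45²/92 = 0.853589
  stratum L: (1000/7250)²·36.56²/45 = 0.565098
V̂(x̄_st) = 2.53158
SE(x̄_st) = √2.53158 = 1.59109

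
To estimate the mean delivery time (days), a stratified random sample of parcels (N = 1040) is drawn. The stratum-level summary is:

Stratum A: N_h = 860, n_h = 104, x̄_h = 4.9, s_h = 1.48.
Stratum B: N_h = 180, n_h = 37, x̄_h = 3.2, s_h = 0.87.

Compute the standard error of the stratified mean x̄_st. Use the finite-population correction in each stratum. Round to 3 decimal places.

SE(x̄_st) ≈ 0.115

V̂(x̄_st) = Σ W_h² (1 − n_h/N_h) s_h²/n_h, with W_h = N_h/N and N = 1040:
  stratum A: (860/1040)²·(1 − 104/860)·1.48²/104 = 0.0126603
  stratum B: (180/1040)²·(1 − 37/180)·0.87²/37 = 0.000486831
V̂(x̄_st) = 0.0131471
SE(x̄_st) = √0.0131471 = 0.114661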